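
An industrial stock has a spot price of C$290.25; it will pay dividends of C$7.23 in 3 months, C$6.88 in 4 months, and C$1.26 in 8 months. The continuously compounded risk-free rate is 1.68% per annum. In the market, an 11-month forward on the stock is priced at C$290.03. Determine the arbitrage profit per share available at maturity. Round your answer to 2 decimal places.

C$10.80 per share

PV(dividends) I = 7.23·e^(−0.0168·3/12) + 6.88·e^(−0.0168·4/12) + 1.26·e^(−0.0168·8/12) = 15.2872
Fair forward F* = (S − I)·e^(rT) = (290.25 − 15.2872)·e^0.015400 = 274.9628 × 1.015519 = 279.2299
Market C$290.03 > fair 279.2299: forward overpriced → cash-and-carry (borrow at r, buy the stock and collect the dividends, short the forward).
Profit at T = |F_mkt − F*| = |290.03 − 279.2299| = C$10.80 per share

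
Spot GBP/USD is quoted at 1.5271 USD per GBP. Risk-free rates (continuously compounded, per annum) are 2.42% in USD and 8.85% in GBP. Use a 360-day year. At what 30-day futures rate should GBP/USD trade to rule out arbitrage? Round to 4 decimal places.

1.5189

F = S·e^((r_USD − r_GBP)T) = 1.5271 · e^((0.0242 − 0.0885) × 30/360)
= 1.5271 · e^-0.005358 = 1.5271 × 0.994656
F = 1.5189 USD per GBP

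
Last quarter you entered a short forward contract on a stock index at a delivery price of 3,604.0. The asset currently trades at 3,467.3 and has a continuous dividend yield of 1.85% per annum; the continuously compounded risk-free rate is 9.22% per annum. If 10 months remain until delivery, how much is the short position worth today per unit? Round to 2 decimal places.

-76.79

Current fair forward for the remaining 10 months: F = S·e^((r − q)·T), (r − q) = 0.0922 − 0.0185 = 0.0737
F = 3467.3 · e^(0.0737 × 10/12) = 3467.3 × 1.06334188 = 3686.9253
Value of long forward = (F − K)·e^(−rT) = (3686.9253 − 3604.0) · e^(−0.0922·10/12)
= 82.9253 × 0.92604418 = 76.79
Short position value = −(long value) = -76.79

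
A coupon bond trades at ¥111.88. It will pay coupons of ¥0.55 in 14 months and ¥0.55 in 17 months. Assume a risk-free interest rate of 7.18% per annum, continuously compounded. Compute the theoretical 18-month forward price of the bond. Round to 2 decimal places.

PV(coupons) I = 0.55·e^(−0.0718·14/12) + 0.55·e^(−0.0718·17/12)
I = 0.5058 + 0.4968 = 1.0026
F = (S − I)·e^(rT) = (111.88 − 1.0026) · e^(0.0718·18/12)
= 110.8774 · e^0.107700 = 110.8774 × 1.113714 = ¥123.49

¥123.49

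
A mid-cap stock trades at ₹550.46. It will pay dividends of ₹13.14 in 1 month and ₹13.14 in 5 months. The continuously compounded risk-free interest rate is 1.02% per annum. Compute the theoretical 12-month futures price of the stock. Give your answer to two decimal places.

PV(dividends) I = 13.14·e^(−0.0102·1/12) + 13.14·e^(−0.0102·5/12)
I = 13.1288 + 13.0843 = 26.2131
F = (S − I)·e^(rT) = (550.46 − 26.2131) · e^(0.0102·12/12)
= 524.2469 · e^0.010200 = 524.2469 × 1.010252 = ₹529.62

₹529.62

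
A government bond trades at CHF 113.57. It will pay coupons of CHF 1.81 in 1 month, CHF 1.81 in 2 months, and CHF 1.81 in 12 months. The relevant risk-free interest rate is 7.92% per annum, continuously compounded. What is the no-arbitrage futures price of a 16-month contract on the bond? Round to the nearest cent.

CHF 120.38

PV(coupons) I = 1.81·e^(−0.0792·1/12) + 1.81·e^(−0.0792·2/12) + 1.81·e^(−0.0792·12/12)
I = 1.7981 + 1.7863 + 1.6722 = 5.2566
F = (S − I)·e^(rT) = (113.57 − 5.2566) · e^(0.0792·16/12)
= 108.3134 · e^0.105600 = 108.3134 × 1.111377 = CHF 120.38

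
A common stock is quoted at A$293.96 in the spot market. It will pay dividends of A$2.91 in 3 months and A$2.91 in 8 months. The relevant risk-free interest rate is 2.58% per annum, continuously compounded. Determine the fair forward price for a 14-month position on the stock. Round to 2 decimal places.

PV(dividends) I = 2.91·e^(−0.0258·3/12) + 2.91·e^(−0.0258·8/12)
I = 2.8913 + 2.8604 = 5.7517
F = (S − I)·e^(rT) = (293.96 − 5.7517) · e^(0.0258·14/12)
= 288.2083 · e^0.030100 = 288.2083 × 1.030558 = A$297.02

A$297.02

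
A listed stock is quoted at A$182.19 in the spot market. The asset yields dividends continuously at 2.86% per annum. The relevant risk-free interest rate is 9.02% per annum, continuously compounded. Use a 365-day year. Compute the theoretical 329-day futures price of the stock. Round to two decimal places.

F = S·e^((r − q)T) = 182.19 · e^((0.0902 − 0.0286) × 329/365)
= 182.19 · e^0.055524 = 182.19 × 1.057094
F = A$192.59

A$192.59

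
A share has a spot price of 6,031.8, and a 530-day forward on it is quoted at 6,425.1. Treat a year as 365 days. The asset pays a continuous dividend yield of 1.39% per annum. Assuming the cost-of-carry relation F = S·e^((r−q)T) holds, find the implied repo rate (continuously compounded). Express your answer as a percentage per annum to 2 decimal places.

5.74%

From F = S·e^((r−q)T): (r − q) = ln(F/S)/T
ln(6425.1/6031.8) = ln(1.065204) = 0.063166
(r − q) = 0.063166 / (530/365) = 0.043501
r = ln(F/S)/T + q = 0.043501 + 0.0139 = 0.057401
r = 5.74%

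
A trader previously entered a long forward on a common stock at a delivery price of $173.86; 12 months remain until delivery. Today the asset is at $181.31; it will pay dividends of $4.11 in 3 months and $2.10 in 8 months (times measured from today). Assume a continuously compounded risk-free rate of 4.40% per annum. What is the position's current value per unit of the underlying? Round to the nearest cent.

$8.83

PV(remaining dividends) I = 4.11·e^(−0.0440·3/12) + 2.10·e^(−0.0440·8/12) = 6.1043
Current forward F = (S − I)·e^(rT) = (181.31 − 6.1043)·e^(0.0440·12/12) = 175.2057 × 1.044982 = 183.0868
Value (long) = (F − K)·e^(−rT) = (183.0868 − 173.86) × 0.956954 = 8.8296
Value = $8.83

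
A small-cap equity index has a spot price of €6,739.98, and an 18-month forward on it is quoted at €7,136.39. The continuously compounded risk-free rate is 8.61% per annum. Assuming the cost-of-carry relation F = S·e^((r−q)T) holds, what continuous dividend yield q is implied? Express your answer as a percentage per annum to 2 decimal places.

4.80%

From F = S·e^((r−q)T): (r − q) = ln(F/S)/T
ln(7136.39/6739.98) = ln(1.058815) = 0.057150
(r − q) = 0.057150 / (18/12) = 0.038100
q = r − ln(F/S)/T = 0.0861 − 0.038100 = 0.048000
q = 4.80%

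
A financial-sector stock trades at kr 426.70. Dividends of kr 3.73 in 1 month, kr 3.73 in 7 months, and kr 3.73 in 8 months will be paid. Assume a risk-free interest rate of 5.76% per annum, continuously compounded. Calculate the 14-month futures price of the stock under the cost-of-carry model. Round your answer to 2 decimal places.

kr 444.69

PV(dividends) I = 3.73·e^(−0.0576·1/12) + 3.73·e^(−0.0576·7/12) + 3.73·e^(−0.0576·8/12)
I = 3.7121 + 3.6068 + 3.5895 = 10.9084
F = (S − I)·e^(rT) = (426.70 − 10.9084) · e^(0.0576·14/12)
= 415.7916 · e^0.067200 = 415.7916 × 1.069509 = kr 444.69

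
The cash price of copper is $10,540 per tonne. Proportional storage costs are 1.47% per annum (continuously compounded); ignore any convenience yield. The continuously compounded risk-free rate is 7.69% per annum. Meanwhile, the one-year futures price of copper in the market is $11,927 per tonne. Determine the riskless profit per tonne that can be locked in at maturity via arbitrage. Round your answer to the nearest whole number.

Fair futures: F* = S·e^(carry·T), with carry = (r + u) = 0.0769 + 0.0147 = 0.0916
F* = 10540 · e^(0.0916 × 12/12) = 10540 · e^0.091600 = 10540 × 1.095926 = $11551.0600
Market $11927 > fair $11551.0600: forward overpriced → cash-and-carry (buy spot, short the forward).
At maturity, profit = |F_mkt − F*| = |11927 − 11551.0600| = $376 per tonne

$376 per tonne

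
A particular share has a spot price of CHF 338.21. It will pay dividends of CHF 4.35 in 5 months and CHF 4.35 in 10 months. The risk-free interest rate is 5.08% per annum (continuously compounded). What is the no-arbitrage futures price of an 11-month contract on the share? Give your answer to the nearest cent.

PV(dividends) I = 4.35·e^(−0.0508·5/12) + 4.35·e^(−0.0508·10/12)
I = 4.2589 + 4.1697 = 8.4286
F = (S − I)·e^(rT) = (338.21 − 8.4286) · e^(0.0508·11/12)
= 329.7814 · e^0.046567 = 329.7814 × 1.047668 = CHF 345.50

CHF 345.50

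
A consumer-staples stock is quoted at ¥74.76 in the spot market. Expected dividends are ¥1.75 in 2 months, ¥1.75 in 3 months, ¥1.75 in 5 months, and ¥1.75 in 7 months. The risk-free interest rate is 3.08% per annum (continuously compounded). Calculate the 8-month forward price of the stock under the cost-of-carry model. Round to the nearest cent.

¥69.24

PV(dividends) I = 1.75·e^(−0.0308·2/12) + 1.75·e^(−0.0308·3/12) + 1.75·e^(−0.0308·5/12) + 1.75·e^(−0.0308·7/12)
I = 1.7410 + 1.7366 + 1.7277 + 1.7188 = 6.9241
F = (S − I)·e^(rT) = (74.76 − 6.9241) · e^(0.0308·8/12)
= 67.8359 · e^0.020533 = 67.8359 × 1.020745 = ¥69.24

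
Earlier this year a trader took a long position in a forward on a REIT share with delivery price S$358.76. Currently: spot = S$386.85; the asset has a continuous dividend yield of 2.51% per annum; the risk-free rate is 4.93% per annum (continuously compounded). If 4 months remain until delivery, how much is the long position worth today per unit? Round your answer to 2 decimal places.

Current fair forward for the remaining 4 months: F = S·e^((r − q)·T), (r − q) = 0.0493 − 0.0251 = 0.0242
F = 386.85 · e^(0.0242 × 4/12) = 386.85 × 1.008099 = 389.9831
Value of long forward = (F − K)·e^(−rT) = (389.9831 − 358.76) · e^(−0.0493·4/12)
= 31.2231 × 0.983701 = 30.71

S$30.71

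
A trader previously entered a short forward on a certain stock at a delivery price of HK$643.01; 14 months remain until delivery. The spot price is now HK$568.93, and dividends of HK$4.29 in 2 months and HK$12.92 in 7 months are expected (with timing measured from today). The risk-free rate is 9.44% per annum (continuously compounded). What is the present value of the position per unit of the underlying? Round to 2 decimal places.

PV(remaining dividends) I = 4.29·e^(−0.0944·2/12) + 12.92·e^(−0.0944·7/12) = 16.4508
Current forward F = (S − I)·e^(rT) = (568.93 − 16.4508)·e^(0.0944·14/12) = 552.4792 × 1.116427 = 616.8027
Value (long) = (F − K)·e^(−rT) = (616.8027 − 643.01) × 0.895715 = -23.4743
Short position value = −(long value) = HK$23.47

HK$23.47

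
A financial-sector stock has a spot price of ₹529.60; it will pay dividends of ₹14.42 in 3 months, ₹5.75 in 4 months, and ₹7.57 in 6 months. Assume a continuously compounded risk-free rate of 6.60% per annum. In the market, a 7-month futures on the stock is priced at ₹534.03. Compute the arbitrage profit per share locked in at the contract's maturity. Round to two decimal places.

₹11.84 per share

PV(dividends) I = 14.42·e^(−0.0660·3/12) + 5.75·e^(−0.0660·4/12) + 7.57·e^(−0.0660·6/12) = 27.1332
Fair futures F* = (S − I)·e^(rT) = (529.60 − 27.1332)·e^0.038500 = 502.4668 × 1.039251 = 522.1891
Market ₹534.03 > fair 522.1891: forward overpriced → cash-and-carry (borrow at r, buy the stock and collect the dividends, short the forward).
Profit at T = |F_mkt − F*| = |534.03 − 522.1891| = ₹11.84 per share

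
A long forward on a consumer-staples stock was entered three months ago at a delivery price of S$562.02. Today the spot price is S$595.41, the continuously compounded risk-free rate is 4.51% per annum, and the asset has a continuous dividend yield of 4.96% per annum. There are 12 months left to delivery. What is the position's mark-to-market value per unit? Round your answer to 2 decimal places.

S$29.36

Current fair forward for the remaining 12 months: F = S·e^((r − q)·T), (r − q) = 0.0451 − 0.0496 = -0.0045
F = 595.41 · e^(-0.0045 × 12/12) = 595.41 × 0.995510 = 592.7366
Value of long forward = (F − K)·e^(−rT) = (592.7366 − 562.02) · e^(−0.0451·12/12)
= 30.7166 × 0.955902 = 29.36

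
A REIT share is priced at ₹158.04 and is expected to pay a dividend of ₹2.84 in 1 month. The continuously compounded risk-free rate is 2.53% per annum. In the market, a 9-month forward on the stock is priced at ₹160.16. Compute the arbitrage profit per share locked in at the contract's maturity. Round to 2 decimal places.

₹1.98 per share

PV(dividends) I = 2.84·e^(−0.0253·1/12) = 2.8340
Fair forward F* = (S − I)·e^(rT) = (158.04 − 2.8340)·e^0.018975 = 155.2060 × 1.019156 = 158.1791
Market ₹160.16 > fair 158.1791: forward overpriced → cash-and-carry (borrow at r, buy the stock and collect the dividends, short the forward).
Profit at T = |F_mkt − F*| = |160.16 − 158.1791| = ₹1.98 per share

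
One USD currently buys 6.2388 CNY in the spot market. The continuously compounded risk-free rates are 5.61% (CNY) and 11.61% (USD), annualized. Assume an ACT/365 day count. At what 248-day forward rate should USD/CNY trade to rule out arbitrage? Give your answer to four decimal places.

F = S·e^((r_CNY − r_USD)T) = 6.2388 · e^((0.0561 − 0.1161) × 248/365)
= 6.2388 · e^-0.040767 = 6.2388 × 0.960053
F = 5.9896 CNY per USD

5.9896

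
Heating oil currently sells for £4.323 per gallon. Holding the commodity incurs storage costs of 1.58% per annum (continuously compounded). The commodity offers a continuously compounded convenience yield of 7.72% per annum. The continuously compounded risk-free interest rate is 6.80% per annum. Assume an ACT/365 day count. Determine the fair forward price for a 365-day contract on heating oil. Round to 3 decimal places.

£4.352 per gallon

Net carry = r + u − y = 0.0680 + 0.0158 − 0.0772 = 0.0066
F = S·e^((r+u−y)T) = 4.323 · e^(0.0066 × 365/365) = 4.323 · e^0.006600
= 4.323 × 1.006622 = £4.352 per gallon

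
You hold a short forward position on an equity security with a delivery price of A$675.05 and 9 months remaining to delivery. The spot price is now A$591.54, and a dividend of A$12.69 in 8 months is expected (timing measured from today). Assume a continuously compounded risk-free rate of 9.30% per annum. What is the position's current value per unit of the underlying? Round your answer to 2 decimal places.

PV(remaining dividends) I = 12.69·e^(−0.0930·8/12) = 11.9271
Current forward F = (S − I)·e^(rT) = (591.54 − 11.9271)·e^(0.0930·9/12) = 579.6129 × 1.072240 = 621.4841
Value (long) = (F − K)·e^(−rT) = (621.4841 − 675.05) × 0.932627 = -49.9570
Short position value = −(long value) = A$49.96

A$49.96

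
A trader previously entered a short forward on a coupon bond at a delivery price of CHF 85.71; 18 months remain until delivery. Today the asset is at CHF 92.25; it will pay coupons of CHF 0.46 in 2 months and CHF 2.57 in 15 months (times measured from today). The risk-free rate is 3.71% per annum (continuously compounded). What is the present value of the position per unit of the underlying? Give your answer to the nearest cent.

PV(remaining coupons) I = 0.46·e^(−0.0371·2/12) + 2.57·e^(−0.0371·15/12) = 2.9107
Current forward F = (S − I)·e^(rT) = (92.25 − 2.9107)·e^(0.0371·18/12) = 89.3393 × 1.057228 = 94.4520
Value (long) = (F − K)·e^(−rT) = (94.4520 − 85.71) × 0.945870 = 8.2688
Short position value = −(long value) = -CHF 8.27

-CHF 8.27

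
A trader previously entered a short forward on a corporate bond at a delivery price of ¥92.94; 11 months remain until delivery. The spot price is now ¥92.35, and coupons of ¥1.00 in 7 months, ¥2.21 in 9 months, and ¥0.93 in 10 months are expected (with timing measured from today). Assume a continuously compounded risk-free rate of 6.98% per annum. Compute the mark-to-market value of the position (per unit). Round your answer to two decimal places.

PV(remaining coupons) I = 1.00·e^(−0.0698·7/12) + 2.21·e^(−0.0698·9/12) + 0.93·e^(−0.0698·10/12) = 3.9348
Current forward F = (S − I)·e^(rT) = (92.35 − 3.9348)·e^(0.0698·11/12) = 88.4152 × 1.066075 = 94.2572
Value (long) = (F − K)·e^(−rT) = (94.2572 − 92.94) × 0.938021 = 1.2356
Short position value = −(long value) = -¥1.24

-¥1.24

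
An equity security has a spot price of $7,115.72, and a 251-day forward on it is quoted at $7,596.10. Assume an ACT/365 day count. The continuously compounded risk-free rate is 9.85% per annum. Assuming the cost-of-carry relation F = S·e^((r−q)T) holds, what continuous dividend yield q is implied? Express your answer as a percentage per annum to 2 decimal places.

0.35%

From F = S·e^((r−q)T): (r − q) = ln(F/S)/T
ln(7596.10/7115.72) = ln(1.067510) = 0.065329
(r − q) = 0.065329 / (251/365) = 0.095000
q = r − ln(F/S)/T = 0.0985 − 0.095000 = 0.003500
q = 0.35%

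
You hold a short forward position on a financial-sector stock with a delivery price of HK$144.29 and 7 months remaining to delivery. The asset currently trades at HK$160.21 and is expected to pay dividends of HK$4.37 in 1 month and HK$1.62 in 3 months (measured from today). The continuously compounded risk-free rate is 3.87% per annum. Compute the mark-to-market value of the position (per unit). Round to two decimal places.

-HK$13.18

PV(remaining dividends) I = 4.37·e^(−0.0387·1/12) + 1.62·e^(−0.0387·3/12) = 5.9603
Current forward F = (S − I)·e^(rT) = (160.21 − 5.9603)·e^(0.0387·7/12) = 154.2497 × 1.022832 = 157.7715
Value (long) = (F − K)·e^(−rT) = (157.7715 − 144.29) × 0.977678 = 13.1806
Short position value = −(long value) = -HK$13.18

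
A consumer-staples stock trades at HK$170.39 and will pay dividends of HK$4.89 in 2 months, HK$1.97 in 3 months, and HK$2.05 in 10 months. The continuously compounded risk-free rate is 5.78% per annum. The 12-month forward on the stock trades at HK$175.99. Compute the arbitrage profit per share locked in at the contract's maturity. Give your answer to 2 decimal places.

PV(dividends) I = 4.89·e^(−0.0578·2/12) + 1.97·e^(−0.0578·3/12) + 2.05·e^(−0.0578·10/12) = 8.7385
Fair forward F* = (S − I)·e^(rT) = (170.39 − 8.7385)·e^0.057800 = 161.6515 × 1.059503 = 171.2702
Market HK$175.99 > fair 171.2702: forward overpriced → cash-and-carry (borrow at r, buy the stock and collect the dividends, short the forward).
Profit at T = |F_mkt − F*| = |175.99 − 171.2702| = HK$4.72 per share

HK$4.72 per share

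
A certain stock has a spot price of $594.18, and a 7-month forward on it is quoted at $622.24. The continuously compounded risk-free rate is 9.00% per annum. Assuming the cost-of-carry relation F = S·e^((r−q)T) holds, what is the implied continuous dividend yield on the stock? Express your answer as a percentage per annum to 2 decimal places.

1.09%

From F = S·e^((r−q)T): (r − q) = ln(F/S)/T
ln(622.24/594.18) = ln(1.047225) = 0.046144
(r − q) = 0.046144 / (7/12) = 0.079104
q = r − ln(F/S)/T = 0.0900 − 0.079104 = 0.010896
q = 1.09%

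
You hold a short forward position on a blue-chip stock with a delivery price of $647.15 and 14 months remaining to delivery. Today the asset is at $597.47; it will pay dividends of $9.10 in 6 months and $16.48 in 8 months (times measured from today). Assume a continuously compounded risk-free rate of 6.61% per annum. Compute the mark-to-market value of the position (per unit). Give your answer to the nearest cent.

$26.22

PV(remaining dividends) I = 9.10·e^(−0.0661·6/12) + 16.48·e^(−0.0661·8/12) = 24.5737
Current forward F = (S − I)·e^(rT) = (597.47 − 24.5737)·e^(0.0661·14/12) = 572.8963 × 1.080168 = 618.8243
Value (long) = (F − K)·e^(−rT) = (618.8243 − 647.15) × 0.925782 = -26.2234
Short position value = −(long value) = $26.22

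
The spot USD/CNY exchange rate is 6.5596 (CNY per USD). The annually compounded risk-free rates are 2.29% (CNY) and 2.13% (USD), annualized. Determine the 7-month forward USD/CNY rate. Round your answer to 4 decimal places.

6.5656

By covered interest parity, F = S · (1+r_CNY)^T / (1+r_USD)^T
= 6.5596 × 1.013295 / 1.012370 = 6.5596 × 1.000914
F = 6.5656 CNY per USD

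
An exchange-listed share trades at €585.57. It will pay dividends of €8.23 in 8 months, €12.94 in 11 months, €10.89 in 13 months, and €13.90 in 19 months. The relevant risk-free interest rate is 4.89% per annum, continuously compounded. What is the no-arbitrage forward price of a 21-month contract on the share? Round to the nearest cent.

PV(dividends) I = 8.23·e^(−0.0489·8/12) + 12.94·e^(−0.0489·11/12) + 10.89·e^(−0.0489·13/12) + 13.90·e^(−0.0489·19/12)
I = 7.9660 + 12.3728 + 10.3281 + 12.8644 = 43.5313
F = (S − I)·e^(rT) = (585.57 − 43.5313) · e^(0.0489·21/12)
= 542.0387 · e^0.085575 = 542.0387 × 1.089343 = €590.47

€590.47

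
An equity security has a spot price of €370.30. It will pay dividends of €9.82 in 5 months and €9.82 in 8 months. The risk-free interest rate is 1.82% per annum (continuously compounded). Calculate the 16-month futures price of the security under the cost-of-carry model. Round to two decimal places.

PV(dividends) I = 9.82·e^(−0.0182·5/12) + 9.82·e^(−0.0182·8/12)
I = 9.7458 + 9.7016 = 19.4474
F = (S − I)·e^(rT) = (370.30 − 19.4474) · e^(0.0182·16/12)
= 350.8526 · e^0.024267 = 350.8526 × 1.024564 = €359.47

€359.47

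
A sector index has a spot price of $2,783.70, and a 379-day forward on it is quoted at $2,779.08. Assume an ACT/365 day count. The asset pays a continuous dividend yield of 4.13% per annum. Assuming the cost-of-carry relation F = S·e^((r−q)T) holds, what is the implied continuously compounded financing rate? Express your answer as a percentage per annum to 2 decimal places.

From F = S·e^((r−q)T): (r − q) = ln(F/S)/T
ln(2779.08/2783.70) = ln(0.998340) = -0.001661
(r − q) = -0.001661 / (379/365) = -0.001600
r = ln(F/S)/T + q = -0.001600 + 0.0413 = 0.039700
r = 3.97%

3.97%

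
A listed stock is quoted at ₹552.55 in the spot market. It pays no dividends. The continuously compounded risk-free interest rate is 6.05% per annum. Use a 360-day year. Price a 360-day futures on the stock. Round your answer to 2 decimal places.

₹587.01

F = S·e^(rT) = 552.55 · e^(0.0605 × 360/360)
= 552.55 · e^0.060500 = 552.55 × 1.062368
F = ₹587.01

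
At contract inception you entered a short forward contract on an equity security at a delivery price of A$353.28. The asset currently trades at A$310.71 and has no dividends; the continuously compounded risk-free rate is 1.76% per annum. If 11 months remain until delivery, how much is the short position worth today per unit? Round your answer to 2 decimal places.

A$36.92

Current fair forward for the remaining 11 months: F = S·e^(r·T), r = 0.0176
F = 310.71 · e^(0.0176 × 11/12) = 310.71 × 1.016264 = 315.7634
Value of long forward = (F − K)·e^(−rT) = (315.7634 − 353.28) · e^(−0.0176·11/12)
= -37.5166 × 0.983996 = -36.92
Short position value = −(long value) = A$36.92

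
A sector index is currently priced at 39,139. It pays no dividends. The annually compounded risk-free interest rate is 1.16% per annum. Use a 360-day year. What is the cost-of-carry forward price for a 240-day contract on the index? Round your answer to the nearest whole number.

39,441

F = S · (1+r)^T
= 39139 × 1.007718
F = 39,441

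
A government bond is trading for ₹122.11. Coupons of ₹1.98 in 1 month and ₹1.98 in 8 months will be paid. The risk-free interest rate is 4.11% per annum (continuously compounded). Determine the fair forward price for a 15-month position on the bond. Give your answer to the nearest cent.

PV(coupons) I = 1.98·e^(−0.0411·1/12) + 1.98·e^(−0.0411·8/12)
I = 1.9732 + 1.9265 = 3.8997
F = (S − I)·e^(rT) = (122.11 − 3.8997) · e^(0.0411·15/12)
= 118.2103 · e^0.051375 = 118.2103 × 1.052718 = ₹124.44

₹124.44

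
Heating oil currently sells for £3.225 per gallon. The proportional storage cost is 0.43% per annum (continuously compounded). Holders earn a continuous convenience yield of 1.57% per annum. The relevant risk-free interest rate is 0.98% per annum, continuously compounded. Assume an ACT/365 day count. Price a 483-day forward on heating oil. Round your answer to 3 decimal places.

£3.218 per gallon

Net carry = r + u − y = 0.0098 + 0.0043 − 0.0157 = -0.0016
F = S·e^((r+u−y)T) = 3.225 · e^(-0.0016 × 483/365) = 3.225 · e^-0.002117
= 3.225 × 0.997885 = £3.218 per gallon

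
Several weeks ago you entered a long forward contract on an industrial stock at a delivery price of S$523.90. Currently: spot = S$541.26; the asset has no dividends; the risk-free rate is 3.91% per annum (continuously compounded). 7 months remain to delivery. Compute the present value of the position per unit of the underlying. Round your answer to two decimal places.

S$29.17

Current fair forward for the remaining 7 months: F = S·e^(r·T), r = 0.0391
F = 541.26 · e^(0.0391 × 7/12) = 541.26 × 1.023070 = 553.7469
Value of long forward = (F − K)·e^(−rT) = (553.7469 − 523.90) · e^(−0.0391·7/12)
= 29.8469 × 0.977450 = 29.17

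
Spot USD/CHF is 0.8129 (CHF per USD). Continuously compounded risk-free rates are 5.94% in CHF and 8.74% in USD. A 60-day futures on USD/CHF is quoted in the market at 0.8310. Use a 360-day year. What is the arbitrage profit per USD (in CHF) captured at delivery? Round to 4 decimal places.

0.0219 per USD (in CHF)

Fair futures: F* = S·e^(carry·T), with carry = (r_CHF − r_USD) = 0.0594 − 0.0874 = -0.0280
F* = 0.8129 · e^(-0.0280 × 60/360) = 0.8129 · e^-0.004667 = 0.8129 × 0.995344 = 0.8091
Market 0.8310 > fair 0.8091: forward overpriced → cash-and-carry (buy spot, short the forward).
At maturity, profit = |F_mkt − F*| = |0.8310 − 0.8091| = 0.0219 per USD (in CHF)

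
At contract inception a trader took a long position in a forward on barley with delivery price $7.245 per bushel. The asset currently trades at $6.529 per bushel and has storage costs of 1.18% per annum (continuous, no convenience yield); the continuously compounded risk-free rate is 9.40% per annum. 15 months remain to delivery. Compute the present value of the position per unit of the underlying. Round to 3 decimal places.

Current fair forward for the remaining 15 months: F = S·e^((r + u)·T), (r + u) = 0.0940 + 0.0118 = 0.1058
F = 6.529 · e^(0.1058 × 15/12) = 6.529 × 1.141394 = 7.4522
Value of long forward = (F − K)·e^(−rT) = (7.4522 − 7.245) · e^(−0.0940·15/12)
= 0.2072 × 0.889141 = 0.184

$0.184 per bushel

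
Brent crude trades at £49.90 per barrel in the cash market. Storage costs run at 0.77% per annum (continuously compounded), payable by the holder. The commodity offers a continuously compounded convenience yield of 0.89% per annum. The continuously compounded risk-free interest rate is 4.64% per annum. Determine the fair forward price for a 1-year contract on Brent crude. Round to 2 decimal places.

£52.21 per barrel

Net carry = r + u − y = 0.0464 + 0.0077 − 0.0089 = 0.0452
F = S·e^((r+u−y)T) = 49.90 · e^(0.0452 × 1) = 49.90 · e^0.045200
= 49.90 × 1.046237 = £52.21 per barrel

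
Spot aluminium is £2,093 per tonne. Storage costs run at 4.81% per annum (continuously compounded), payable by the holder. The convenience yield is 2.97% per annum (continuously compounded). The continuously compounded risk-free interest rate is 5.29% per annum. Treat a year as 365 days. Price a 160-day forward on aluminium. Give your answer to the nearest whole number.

Net carry = r + u − y = 0.0529 + 0.0481 − 0.0297 = 0.0713
F = S·e^((r+u−y)T) = 2093 · e^(0.0713 × 160/365) = 2093 · e^0.031255
= 2093 × 1.031749 = £2,159 per tonne

£2,159 per tonne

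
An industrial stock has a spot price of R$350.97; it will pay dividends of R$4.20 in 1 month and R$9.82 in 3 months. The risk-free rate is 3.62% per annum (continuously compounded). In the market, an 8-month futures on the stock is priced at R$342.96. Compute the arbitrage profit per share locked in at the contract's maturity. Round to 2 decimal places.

R$2.32 per share

PV(dividends) I = 4.20·e^(−0.0362·1/12) + 9.82·e^(−0.0362·3/12) = 13.9189
Fair futures F* = (S − I)·e^(rT) = (350.97 − 13.9189)·e^0.024133 = 337.0511 × 1.024427 = 345.2842
Market R$342.96 < fair 345.2842: forward underpriced → reverse cash-and-carry (short the stock, invest proceeds at r, pay the dividends, go long the forward).
Profit at T = |F_mkt − F*| = |342.96 − 345.2842| = R$2.32 per share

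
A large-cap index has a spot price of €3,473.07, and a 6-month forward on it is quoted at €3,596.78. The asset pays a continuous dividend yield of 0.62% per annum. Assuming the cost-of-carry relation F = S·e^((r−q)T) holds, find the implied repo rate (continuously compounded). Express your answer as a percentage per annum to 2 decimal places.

From F = S·e^((r−q)T): (r − q) = ln(F/S)/T
ln(3596.78/3473.07) = ln(1.035620) = 0.035000
(r − q) = 0.035000 / (6/12) = 0.070000
r = ln(F/S)/T + q = 0.070000 + 0.0062 = 0.076200
r = 7.62%

7.62%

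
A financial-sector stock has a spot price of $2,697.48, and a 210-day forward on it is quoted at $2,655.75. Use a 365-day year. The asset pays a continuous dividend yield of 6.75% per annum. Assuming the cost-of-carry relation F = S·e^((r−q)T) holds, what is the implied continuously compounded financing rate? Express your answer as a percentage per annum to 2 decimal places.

4.04%

From F = S·e^((r−q)T): (r − q) = ln(F/S)/T
ln(2655.75/2697.48) = ln(0.984530) = -0.015591
(r − q) = -0.015591 / (210/365) = -0.027099
r = ln(F/S)/T + q = -0.027099 + 0.0675 = 0.040401
r = 4.04%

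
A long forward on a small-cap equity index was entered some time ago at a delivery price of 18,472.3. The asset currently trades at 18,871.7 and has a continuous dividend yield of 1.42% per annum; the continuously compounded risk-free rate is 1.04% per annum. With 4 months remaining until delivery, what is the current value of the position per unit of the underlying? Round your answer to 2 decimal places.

374.21

Current fair forward for the remaining 4 months: F = S·e^((r − q)·T), (r − q) = 0.0104 − 0.0142 = -0.0038
F = 18871.7 · e^(-0.0038 × 4/12) = 18871.7 × 0.99873414 = 18847.8111
Value of long forward = (F − K)·e^(−rT) = (18847.8111 − 18472.3) · e^(−0.0104·4/12)
= 375.5111 × 0.99653934 = 374.21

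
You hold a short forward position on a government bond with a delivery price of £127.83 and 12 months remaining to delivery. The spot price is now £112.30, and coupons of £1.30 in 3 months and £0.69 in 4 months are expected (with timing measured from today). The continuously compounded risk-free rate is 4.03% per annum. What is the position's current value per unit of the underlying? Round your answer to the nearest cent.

£12.45

PV(remaining coupons) I = 1.30·e^(−0.0403·3/12) + 0.69·e^(−0.0403·4/12) = 1.9678
Current forward F = (S − I)·e^(rT) = (112.30 − 1.9678)·e^(0.0403·12/12) = 110.3322 × 1.041123 = 114.8694
Value (long) = (F − K)·e^(−rT) = (114.8694 − 127.83) × 0.960501 = -12.4487
Short position value = −(long value) = £12.45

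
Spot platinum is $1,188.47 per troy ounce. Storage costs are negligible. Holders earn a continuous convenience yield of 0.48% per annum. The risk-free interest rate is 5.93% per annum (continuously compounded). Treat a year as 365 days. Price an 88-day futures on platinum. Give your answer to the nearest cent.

Net carry = r + u − y = 0.0593 + 0.0000 − 0.0048 = 0.0545
F = S·e^((r+u−y)T) = 1188.47 · e^(0.0545 × 88/365) = 1188.47 · e^0.01313973
= 1188.47 × 1.01322644 = $1,204.19 per troy ounce

$1,204.19 per troy ounce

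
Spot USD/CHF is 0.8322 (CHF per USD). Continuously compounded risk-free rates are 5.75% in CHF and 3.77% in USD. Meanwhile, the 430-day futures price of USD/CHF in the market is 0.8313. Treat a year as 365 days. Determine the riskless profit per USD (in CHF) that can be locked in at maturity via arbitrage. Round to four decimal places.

0.0205 per USD (in CHF)

Fair futures: F* = S·e^(carry·T), with carry = (r_CHF − r_USD) = 0.0575 − 0.0377 = 0.0198
F* = 0.8322 · e^(0.0198 × 430/365) = 0.8322 · e^0.023326 = 0.8322 × 1.023600 = 0.8518
Market 0.8313 < fair 0.8518: forward underpriced → reverse cash-and-carry (short spot, go long the forward).
At maturity, profit = |F_mkt − F*| = |0.8313 − 0.8518| = 0.0205 per USD (in CHF)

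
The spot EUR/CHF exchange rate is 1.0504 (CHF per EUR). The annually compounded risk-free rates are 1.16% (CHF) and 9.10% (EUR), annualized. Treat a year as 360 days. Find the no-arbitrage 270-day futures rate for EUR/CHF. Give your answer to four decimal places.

By covered interest parity, F = S · (1+r_CHF)^T / (1+r_EUR)^T
= 1.0504 × 1.008687 / 1.067502 = 1.0504 × 0.944904
F = 0.9925 CHF per EUR

0.9925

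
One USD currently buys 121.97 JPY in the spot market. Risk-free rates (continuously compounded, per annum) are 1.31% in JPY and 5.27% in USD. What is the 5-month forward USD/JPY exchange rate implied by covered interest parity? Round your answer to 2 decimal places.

119.97

F = S·e^((r_JPY − r_USD)T) = 121.97 · e^((0.0131 − 0.0527) × 5/12)
= 121.97 · e^-0.016500 = 121.97 × 0.983635
F = 119.97 JPY per USD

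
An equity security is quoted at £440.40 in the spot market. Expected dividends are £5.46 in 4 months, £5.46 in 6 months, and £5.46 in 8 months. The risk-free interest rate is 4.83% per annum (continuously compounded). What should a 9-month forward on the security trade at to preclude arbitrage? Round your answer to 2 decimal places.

£440.07

PV(dividends) I = 5.46·e^(−0.0483·4/12) + 5.46·e^(−0.0483·6/12) + 5.46·e^(−0.0483·8/12)
I = 5.3728 + 5.3297 + 5.2870 = 15.9895
F = (S − I)·e^(rT) = (440.40 − 15.9895) · e^(0.0483·9/12)
= 424.4105 · e^0.036225 = 424.4105 × 1.036889 = £440.07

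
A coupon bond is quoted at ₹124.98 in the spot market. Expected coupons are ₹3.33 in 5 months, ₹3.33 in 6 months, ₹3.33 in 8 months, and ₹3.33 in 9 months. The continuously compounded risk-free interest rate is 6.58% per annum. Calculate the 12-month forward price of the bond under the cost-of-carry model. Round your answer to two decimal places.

PV(coupons) I = 3.33·e^(−0.0658·5/12) + 3.33·e^(−0.0658·6/12) + 3.33·e^(−0.0658·8/12) + 3.33·e^(−0.0658·9/12)
I = 3.2399 + 3.2222 + 3.1871 + 3.1697 = 12.8189
F = (S − I)·e^(rT) = (124.98 − 12.8189) · e^(0.0658·12/12)
= 112.1611 · e^0.065800 = 112.1611 × 1.068013 = ₹119.79

₹119.79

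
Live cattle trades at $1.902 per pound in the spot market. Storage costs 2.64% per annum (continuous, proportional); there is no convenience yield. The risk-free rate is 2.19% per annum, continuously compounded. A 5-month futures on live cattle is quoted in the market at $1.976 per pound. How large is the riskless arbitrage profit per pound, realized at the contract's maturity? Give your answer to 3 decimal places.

$0.035 per pound

Fair futures: F* = S·e^(carry·T), with carry = (r + u) = 0.0219 + 0.0264 = 0.0483
F* = 1.902 · e^(0.0483 × 5/12) = 1.902 · e^0.020125 = 1.902 × 1.020329 = $1.9407
Market $1.976 > fair $1.9407: forward overpriced → cash-and-carry (buy spot, short the forward).
At maturity, profit = |F_mkt − F*| = |1.976 − 1.9407| = $0.035 per pound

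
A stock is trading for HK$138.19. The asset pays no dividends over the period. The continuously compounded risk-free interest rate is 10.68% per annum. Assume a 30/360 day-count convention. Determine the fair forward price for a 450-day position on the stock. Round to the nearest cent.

F = S·e^(rT) = 138.19 · e^(0.1068 × 450/360)
= 138.19 · e^0.133500 = 138.19 × 1.142821
F = HK$157.93

HK$157.93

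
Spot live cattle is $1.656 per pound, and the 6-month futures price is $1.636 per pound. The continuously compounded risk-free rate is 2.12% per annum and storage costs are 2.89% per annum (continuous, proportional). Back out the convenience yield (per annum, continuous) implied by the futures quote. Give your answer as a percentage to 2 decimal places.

F = S·e^((r+u−y)T) ⇒ (r+u−y) = ln(F/S)/T
ln(1.636/1.656) = -0.012151; /T ⇒ -0.024302
y = r + u − ln(F/S)/T = 0.0212 + 0.0289 + 0.024302 = 0.074402
y = 7.44%

7.44%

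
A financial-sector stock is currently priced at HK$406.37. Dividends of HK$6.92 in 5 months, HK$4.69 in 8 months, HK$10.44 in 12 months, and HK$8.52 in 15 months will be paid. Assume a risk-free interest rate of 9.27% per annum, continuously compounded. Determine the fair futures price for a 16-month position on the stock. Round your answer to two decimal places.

PV(dividends) I = 6.92·e^(−0.0927·5/12) + 4.69·e^(−0.0927·8/12) + 10.44·e^(−0.0927·12/12) + 8.52·e^(−0.0927·15/12)
I = 6.6578 + 4.4089 + 9.5157 + 7.5878 = 28.1702
F = (S − I)·e^(rT) = (406.37 − 28.1702) · e^(0.0927·16/12)
= 378.1998 · e^0.123600 = 378.1998 × 1.131563 = HK$427.96

HK$427.96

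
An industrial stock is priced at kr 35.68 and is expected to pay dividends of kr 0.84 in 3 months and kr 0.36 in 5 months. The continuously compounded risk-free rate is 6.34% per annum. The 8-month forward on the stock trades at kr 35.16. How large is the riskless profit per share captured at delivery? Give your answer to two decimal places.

PV(dividends) I = 0.84·e^(−0.0634·3/12) + 0.36·e^(−0.0634·5/12) = 1.1774
Fair forward F* = (S − I)·e^(rT) = (35.68 − 1.1774)·e^0.042267 = 34.5026 × 1.043173 = 35.9922
Market kr 35.16 < fair 35.9922: forward underpriced → reverse cash-and-carry (short the stock, invest proceeds at r, pay the dividends, go long the forward).
Profit at T = |F_mkt − F*| = |35.16 − 35.9922| = kr 0.83 per share

kr 0.83 per share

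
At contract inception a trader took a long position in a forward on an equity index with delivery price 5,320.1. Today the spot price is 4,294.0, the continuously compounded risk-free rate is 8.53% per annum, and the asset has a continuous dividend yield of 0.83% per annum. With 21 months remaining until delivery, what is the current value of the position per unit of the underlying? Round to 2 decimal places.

Current fair forward for the remaining 21 months: F = S·e^((r − q)·T), (r − q) = 0.0853 − 0.0083 = 0.0770
F = 4294.0 · e^(0.0770 × 21/12) = 4294.0 × 1.14425069 = 4913.4125
Value of long forward = (F − K)·e^(−rT) = (4913.4125 − 5320.1) · e^(−0.0853·21/12)
= -406.6875 × 0.86133222 = -350.29

-350.29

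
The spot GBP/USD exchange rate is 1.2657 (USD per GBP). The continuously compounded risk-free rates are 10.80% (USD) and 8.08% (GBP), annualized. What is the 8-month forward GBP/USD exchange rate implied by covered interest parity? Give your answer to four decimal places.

1.2889

F = S·e^((r_USD − r_GBP)T) = 1.2657 · e^((0.1080 − 0.0808) × 8/12)
= 1.2657 · e^0.018133 = 1.2657 × 1.018298
F = 1.2889 USD per GBP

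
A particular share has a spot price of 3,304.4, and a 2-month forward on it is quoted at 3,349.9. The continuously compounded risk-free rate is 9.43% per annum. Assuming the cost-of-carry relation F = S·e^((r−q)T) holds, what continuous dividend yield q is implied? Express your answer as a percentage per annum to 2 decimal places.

1.22%

From F = S·e^((r−q)T): (r − q) = ln(F/S)/T
ln(3349.9/3304.4) = ln(1.013770) = 0.013676
(r − q) = 0.013676 / (2/12) = 0.082056
q = r − ln(F/S)/T = 0.0943 − 0.082056 = 0.012244
q = 1.22%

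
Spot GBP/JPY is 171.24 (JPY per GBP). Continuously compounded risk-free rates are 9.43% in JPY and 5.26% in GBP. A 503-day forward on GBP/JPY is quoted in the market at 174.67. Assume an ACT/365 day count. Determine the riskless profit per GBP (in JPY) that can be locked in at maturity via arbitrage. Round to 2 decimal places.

Fair forward: F* = S·e^(carry·T), with carry = (r_JPY − r_GBP) = 0.0943 − 0.0526 = 0.0417
F* = 171.24 · e^(0.0417 × 503/365) = 171.24 · e^0.057466 = 171.24 × 1.059149 = 181.3687
Market 174.67 < fair 181.3687: forward underpriced → reverse cash-and-carry (short spot, go long the forward).
At maturity, profit = |F_mkt − F*| = |174.67 − 181.3687| = 6.70 per GBP (in JPY)

6.70 per GBP (in JPY)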